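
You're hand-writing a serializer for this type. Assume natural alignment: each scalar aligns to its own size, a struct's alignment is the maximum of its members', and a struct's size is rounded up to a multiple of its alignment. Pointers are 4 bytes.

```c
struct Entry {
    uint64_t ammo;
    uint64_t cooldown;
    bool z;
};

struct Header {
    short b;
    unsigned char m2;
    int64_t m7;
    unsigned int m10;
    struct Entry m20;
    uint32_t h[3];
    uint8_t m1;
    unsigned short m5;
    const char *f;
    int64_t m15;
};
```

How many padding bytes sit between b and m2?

0

Entry: @0: ammo [8B, align 8] → 8; @8: cooldown [8B, align 8] → 16; @16: z [1B, align 1] → 17; +7 tail pad (align 8); size 24, align 8
@0: b [2B, align 2] → 2
@2: m2 [1B, align 1] → 3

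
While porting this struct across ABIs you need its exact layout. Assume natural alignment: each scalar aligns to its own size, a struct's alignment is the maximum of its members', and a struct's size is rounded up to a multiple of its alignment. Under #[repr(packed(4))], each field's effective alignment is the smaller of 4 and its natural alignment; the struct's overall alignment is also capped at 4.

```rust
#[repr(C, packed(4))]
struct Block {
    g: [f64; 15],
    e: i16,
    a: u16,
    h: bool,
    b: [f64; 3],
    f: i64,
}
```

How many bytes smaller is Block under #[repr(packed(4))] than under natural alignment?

natural layout:
  0..120  g  (120B, 8-aligned)
  120..122  e  (2B, 2-aligned)
  122..124  a  (2B, 2-aligned)
  124..125  h  (1B, 1-aligned)
  125..128  -- padding (3B)
  128..152  b  (24B, 8-aligned)
  152..160  f  (8B, 8-aligned)
  sizeof = 160, alignof = 8
packed(4) layout:
  0..120  g  (120B, 4-aligned)
  120..122  e  (2B, 2-aligned)
  122..124  a  (2B, 2-aligned)
  124..125  h  (1B, 1-aligned)
  125..128  -- padding (3B)
  128..152  b  (24B, 4-aligned)
  152..160  f  (8B, 4-aligned)
  sizeof = 160, alignof = 4
160 − 160 = 0

0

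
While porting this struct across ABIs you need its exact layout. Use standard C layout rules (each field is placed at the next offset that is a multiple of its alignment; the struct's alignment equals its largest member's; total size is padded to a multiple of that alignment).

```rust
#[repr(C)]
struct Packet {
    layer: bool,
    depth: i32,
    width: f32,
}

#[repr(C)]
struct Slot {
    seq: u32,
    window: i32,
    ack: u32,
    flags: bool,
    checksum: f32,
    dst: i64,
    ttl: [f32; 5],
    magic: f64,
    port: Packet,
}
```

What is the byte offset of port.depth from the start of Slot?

Packet: layer at 0 (size 1, align 1) → ends 1; pad 3 to align 4 for depth; depth at 4 (size 4, align 4) → ends 8; width at 8 (size 4, align 4) → ends 12; total 12 bytes, alignment 4
seq at 0 (size 4, align 4) → ends 4
window at 4 (size 4, align 4) → ends 8
ack at 8 (size 4, align 4) → ends 12
flags at 12 (size 1, align 1) → ends 13
pad 3 to align 4 for checksum
checksum at 16 (size 4, align 4) → ends 20
pad 4 to align 8 for dst
dst at 24 (size 8, align 8) → ends 32
ttl at 32 (size 20, align 4) → ends 52
pad 4 to align 8 for magic
magic at 56 (size 8, align 8) → ends 64
port at 64 (size 12, align 4) → ends 76
within Packet: depth at 4
64 + 4 = 68

68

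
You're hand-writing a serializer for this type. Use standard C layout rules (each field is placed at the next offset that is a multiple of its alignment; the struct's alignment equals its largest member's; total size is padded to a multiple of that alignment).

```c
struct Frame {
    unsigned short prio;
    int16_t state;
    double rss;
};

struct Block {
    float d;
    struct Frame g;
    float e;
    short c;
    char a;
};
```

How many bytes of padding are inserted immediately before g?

4

Frame: 0..2  prio  (2B, 2-aligned); 2..4  state  (2B, 2-aligned); 4..8  -- padding (4B); 8..16  rss  (8B, 8-aligned); sizeof = 16, alignof = 8
0..4  d  (4B, 4-aligned)
4..8  -- padding (4B)
8..24  g  (16B, 8-aligned)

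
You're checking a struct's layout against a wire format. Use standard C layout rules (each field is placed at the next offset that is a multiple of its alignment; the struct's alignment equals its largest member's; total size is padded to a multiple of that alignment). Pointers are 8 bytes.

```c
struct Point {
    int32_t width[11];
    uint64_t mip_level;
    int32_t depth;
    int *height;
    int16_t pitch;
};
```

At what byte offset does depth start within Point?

0..44  width  (44B, 4-aligned)
44..48  -- padding (4B)
48..56  mip_level  (8B, 8-aligned)
56..60  depth  (4B, 4-aligned)

56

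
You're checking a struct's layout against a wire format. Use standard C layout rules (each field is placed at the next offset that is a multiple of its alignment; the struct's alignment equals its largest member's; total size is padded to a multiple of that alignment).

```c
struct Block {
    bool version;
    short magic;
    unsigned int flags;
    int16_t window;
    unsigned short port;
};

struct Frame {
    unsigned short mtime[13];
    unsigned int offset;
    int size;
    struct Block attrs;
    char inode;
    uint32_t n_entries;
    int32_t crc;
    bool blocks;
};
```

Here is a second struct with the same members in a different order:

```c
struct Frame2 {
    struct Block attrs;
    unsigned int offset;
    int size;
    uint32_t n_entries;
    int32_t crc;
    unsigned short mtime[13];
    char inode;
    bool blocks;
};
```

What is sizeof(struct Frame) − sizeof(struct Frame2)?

Block: version at 0 (size 1, align 1) → ends 1; pad 1 to align 2 for magic; magic at 2 (size 2, align 2) → ends 4; flags at 4 (size 4, align 4) → ends 8; window at 8 (size 2, align 2) → ends 10; port at 10 (size 2, align 2) → ends 12; total 12 bytes, alignment 4
mtime at 0 (size 26, align 2) → ends 26
pad 2 to align 4 for offset
offset at 28 (size 4, align 4) → ends 32
size at 32 (size 4, align 4) → ends 36
attrs at 36 (size 12, align 4) → ends 48
inode at 48 (size 1, align 1) → ends 49
pad 3 to align 4 for n_entries
n_entries at 52 (size 4, align 4) → ends 56
crc at 56 (size 4, align 4) → ends 60
blocks at 60 (size 1, align 1) → ends 61
tail pad 3 to reach multiple of 4
total 64 bytes, alignment 4
— Frame2 —
attrs at 0 (size 12, align 4) → ends 12
offset at 12 (size 4, align 4) → ends 16
size at 16 (size 4, align 4) → ends 20
n_entries at 20 (size 4, align 4) → ends 24
crc at 24 (size 4, align 4) → ends 28
mtime at 28 (size 26, align 2) → ends 54
inode at 54 (size 1, align 1) → ends 55
blocks at 55 (size 1, align 1) → ends 56
total 56 bytes, alignment 4
64 − 56 = 8

8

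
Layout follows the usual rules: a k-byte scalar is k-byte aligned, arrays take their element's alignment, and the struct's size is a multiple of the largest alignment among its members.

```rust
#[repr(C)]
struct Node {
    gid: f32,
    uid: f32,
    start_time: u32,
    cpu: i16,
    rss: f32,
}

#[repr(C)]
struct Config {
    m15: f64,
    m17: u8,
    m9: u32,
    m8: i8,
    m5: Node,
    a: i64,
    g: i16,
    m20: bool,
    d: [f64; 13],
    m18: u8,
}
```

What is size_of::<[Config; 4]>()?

Node: @0: gid [4B, align 4] → 4; @4: uid [4B, align 4] → 8; @8: start_time [4B, align 4] → 12; @12: cpu [2B, align 2] → 14; +2 pad (align 4); @16: rss [4B, align 4] → 20; size 20, align 4
@0: m15 [8B, align 8] → 8
@8: m17 [1B, align 1] → 9
+3 pad (align 4)
@12: m9 [4B, align 4] → 16
@16: m8 [1B, align 1] → 17
+3 pad (align 4)
@20: m5 [20B, align 4] → 40
@40: a [8B, align 8] → 48
@48: g [2B, align 2] → 50
@50: m20 [1B, align 1] → 51
+5 pad (align 8)
@56: d [104B, align 8] → 160
@160: m18 [1B, align 1] → 161
+7 tail pad (align 8)
size 168, align 8
array of 4: 4 × 168 = 672

672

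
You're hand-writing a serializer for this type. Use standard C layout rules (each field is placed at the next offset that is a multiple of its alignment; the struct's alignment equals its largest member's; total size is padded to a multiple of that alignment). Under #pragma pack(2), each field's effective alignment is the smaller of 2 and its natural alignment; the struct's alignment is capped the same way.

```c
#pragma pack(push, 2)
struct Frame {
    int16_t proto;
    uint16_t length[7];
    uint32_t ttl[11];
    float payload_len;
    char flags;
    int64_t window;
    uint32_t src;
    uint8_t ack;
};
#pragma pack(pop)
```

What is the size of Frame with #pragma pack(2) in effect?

80

proto at 0 (size 2, align 2) → ends 2
length at 2 (size 14, align 2) → ends 16
ttl at 16 (size 44, align 2) → ends 60
payload_len at 60 (size 4, align 2) → ends 64
flags at 64 (size 1, align 1) → ends 65
pad 1 to align 2 for window
window at 66 (size 8, align 2) → ends 74
src at 74 (size 4, align 2) → ends 78
ack at 78 (size 1, align 1) → ends 79
tail pad 1 to reach multiple of 2
total 80 bytes, alignment 2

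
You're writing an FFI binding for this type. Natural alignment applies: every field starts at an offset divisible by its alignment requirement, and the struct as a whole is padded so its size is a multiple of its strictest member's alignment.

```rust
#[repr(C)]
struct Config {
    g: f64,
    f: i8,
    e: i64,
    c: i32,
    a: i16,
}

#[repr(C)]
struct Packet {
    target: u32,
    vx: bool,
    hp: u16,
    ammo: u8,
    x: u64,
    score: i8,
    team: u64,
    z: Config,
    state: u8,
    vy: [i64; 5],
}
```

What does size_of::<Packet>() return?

120 bytes

Config: 0..8  g  (8B, 8-aligned); 8..9  f  (1B, 1-aligned); 9..16  -- padding (7B); 16..24  e  (8B, 8-aligned); 24..28  c  (4B, 4-aligned); 28..30  a  (2B, 2-aligned); 30..32  -- tail padding (2B); sizeof = 32, alignof = 8
0..4  target  (4B, 4-aligned)
4..5  vx  (1B, 1-aligned)
5..6  -- padding (1B)
6..8  hp  (2B, 2-aligned)
8..9  ammo  (1B, 1-aligned)
9..16  -- padding (7B)
16..24  x  (8B, 8-aligned)
24..25  score  (1B, 1-aligned)
25..32  -- padding (7B)
32..40  team  (8B, 8-aligned)
40..72  z  (32B, 8-aligned)
72..73  state  (1B, 1-aligned)
73..80  -- padding (7B)
80..120  vy  (40B, 8-aligned)
sizeof = 120, alignof = 8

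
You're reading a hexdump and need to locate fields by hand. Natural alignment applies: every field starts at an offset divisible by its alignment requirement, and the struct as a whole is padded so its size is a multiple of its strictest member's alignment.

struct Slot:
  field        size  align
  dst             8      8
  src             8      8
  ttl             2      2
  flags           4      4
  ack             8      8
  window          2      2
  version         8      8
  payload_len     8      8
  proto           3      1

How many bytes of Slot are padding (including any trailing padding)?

13

dst at 0 (size 8, align 8) → ends 8
src at 8 (size 8, align 8) → ends 16
ttl at 16 (size 2, align 2) → ends 18
pad 2 to align 4 for flags
flags at 20 (size 4, align 4) → ends 24
ack at 24 (size 8, align 8) → ends 32
window at 32 (size 2, align 2) → ends 34
pad 6 to align 8 for version
version at 40 (size 8, align 8) → ends 48
payload_len at 48 (size 8, align 8) → ends 56
proto at 56 (size 3, align 1) → ends 59
tail pad 5 to reach multiple of 8
total 64 bytes, alignment 8
data bytes 51, size 64 → padding 13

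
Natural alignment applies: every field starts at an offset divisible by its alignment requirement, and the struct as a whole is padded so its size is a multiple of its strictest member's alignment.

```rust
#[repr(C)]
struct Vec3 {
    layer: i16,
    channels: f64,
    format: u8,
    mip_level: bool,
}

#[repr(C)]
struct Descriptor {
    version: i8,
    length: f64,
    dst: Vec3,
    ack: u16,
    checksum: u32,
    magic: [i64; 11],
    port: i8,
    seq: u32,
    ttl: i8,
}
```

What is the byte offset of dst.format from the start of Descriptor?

32

Vec3: layer at 0 (size 2, align 2) → ends 2; pad 6 to align 8 for channels; channels at 8 (size 8, align 8) → ends 16; format at 16 (size 1, align 1) → ends 17; mip_level at 17 (size 1, align 1) → ends 18; tail pad 6 to reach multiple of 8; total 24 bytes, alignment 8
version at 0 (size 1, align 1) → ends 1
pad 7 to align 8 for length
length at 8 (size 8, align 8) → ends 16
dst at 16 (size 24, align 8) → ends 40
within Vec3: format at 16
16 + 16 = 32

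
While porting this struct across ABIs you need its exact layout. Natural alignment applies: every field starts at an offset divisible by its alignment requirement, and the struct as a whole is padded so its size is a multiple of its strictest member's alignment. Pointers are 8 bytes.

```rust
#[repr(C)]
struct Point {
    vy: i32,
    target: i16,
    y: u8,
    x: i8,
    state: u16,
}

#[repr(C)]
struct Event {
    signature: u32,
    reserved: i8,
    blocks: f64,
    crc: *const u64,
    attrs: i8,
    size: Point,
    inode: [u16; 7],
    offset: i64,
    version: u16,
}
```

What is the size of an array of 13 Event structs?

Point: 0..4  vy  (4B, 4-aligned); 4..6  target  (2B, 2-aligned); 6..7  y  (1B, 1-aligned); 7..8  x  (1B, 1-aligned); 8..10  state  (2B, 2-aligned); 10..12  -- tail padding (2B); sizeof = 12, alignof = 4
0..4  signature  (4B, 4-aligned)
4..5  reserved  (1B, 1-aligned)
5..8  -- padding (3B)
8..16  blocks  (8B, 8-aligned)
16..24  crc  (8B, 8-aligned)
24..25  attrs  (1B, 1-aligned)
25..28  -- padding (3B)
28..40  size  (12B, 4-aligned)
40..54  inode  (14B, 2-aligned)
54..56  -- padding (2B)
56..64  offset  (8B, 8-aligned)
64..66  version  (2B, 2-aligned)
66..72  -- tail padding (6B)
sizeof = 72, alignof = 8
array of 13: 13 × 72 = 936

936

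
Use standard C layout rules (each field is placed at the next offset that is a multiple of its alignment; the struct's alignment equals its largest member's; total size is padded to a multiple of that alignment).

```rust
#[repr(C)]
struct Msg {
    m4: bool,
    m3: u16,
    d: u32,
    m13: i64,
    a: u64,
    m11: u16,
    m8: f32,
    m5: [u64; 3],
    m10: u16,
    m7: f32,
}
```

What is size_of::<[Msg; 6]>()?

@0: m4 [1B, align 1] → 1
+1 pad (align 2)
@2: m3 [2B, align 2] → 4
@4: d [4B, align 4] → 8
@8: m13 [8B, align 8] → 16
@16: a [8B, align 8] → 24
@24: m11 [2B, align 2] → 26
+2 pad (align 4)
@28: m8 [4B, align 4] → 32
@32: m5 [24B, align 8] → 56
@56: m10 [2B, align 2] → 58
+2 pad (align 4)
@60: m7 [4B, align 4] → 64
size 64, align 8
array of 6: 6 × 64 = 384

384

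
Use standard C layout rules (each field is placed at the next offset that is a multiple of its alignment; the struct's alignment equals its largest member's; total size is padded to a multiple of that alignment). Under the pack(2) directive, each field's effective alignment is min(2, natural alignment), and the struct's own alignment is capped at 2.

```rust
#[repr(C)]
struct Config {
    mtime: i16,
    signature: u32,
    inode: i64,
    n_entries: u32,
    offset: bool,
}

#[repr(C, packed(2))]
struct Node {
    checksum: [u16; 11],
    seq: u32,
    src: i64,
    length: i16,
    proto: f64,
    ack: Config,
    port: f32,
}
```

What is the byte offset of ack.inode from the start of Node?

Config: @0: mtime [2B, align 2] → 2; +2 pad (align 4); @4: signature [4B, align 4] → 8; @8: inode [8B, align 8] → 16; @16: n_entries [4B, align 4] → 20; @20: offset [1B, align 1] → 21; +3 tail pad (align 8); size 24, align 8
@0: checksum [22B, align 2] → 22
@22: seq [4B, align 2] → 26
@26: src [8B, align 2] → 34
@34: length [2B, align 2] → 36
@36: proto [8B, align 2] → 44
@44: ack [24B, align 2] → 68
within Config: inode at 8
44 + 8 = 52

52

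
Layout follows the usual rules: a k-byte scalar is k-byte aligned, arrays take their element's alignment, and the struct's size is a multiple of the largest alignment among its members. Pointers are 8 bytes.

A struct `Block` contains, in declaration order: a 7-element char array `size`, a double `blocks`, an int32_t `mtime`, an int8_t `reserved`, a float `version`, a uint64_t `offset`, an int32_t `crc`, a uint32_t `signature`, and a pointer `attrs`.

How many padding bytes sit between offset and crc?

0

@0: size [7B, align 1] → 7
+1 pad (align 8)
@8: blocks [8B, align 8] → 16
@16: mtime [4B, align 4] → 20
@20: reserved [1B, align 1] → 21
+3 pad (align 4)
@24: version [4B, align 4] → 28
+4 pad (align 8)
@32: offset [8B, align 8] → 40
@40: crc [4B, align 4] → 44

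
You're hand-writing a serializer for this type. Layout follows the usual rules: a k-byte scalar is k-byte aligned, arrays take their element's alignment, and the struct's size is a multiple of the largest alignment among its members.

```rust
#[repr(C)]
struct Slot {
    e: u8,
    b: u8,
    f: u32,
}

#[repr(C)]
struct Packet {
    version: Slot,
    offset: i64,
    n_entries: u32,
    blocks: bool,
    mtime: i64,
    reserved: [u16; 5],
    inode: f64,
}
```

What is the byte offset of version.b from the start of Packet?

Slot: e at 0 (size 1, align 1) → ends 1; b at 1 (size 1, align 1) → ends 2; pad 2 to align 4 for f; f at 4 (size 4, align 4) → ends 8; total 8 bytes, alignment 4
version at 0 (size 8, align 4) → ends 8
within Slot: b at 1
0 + 1 = 1

1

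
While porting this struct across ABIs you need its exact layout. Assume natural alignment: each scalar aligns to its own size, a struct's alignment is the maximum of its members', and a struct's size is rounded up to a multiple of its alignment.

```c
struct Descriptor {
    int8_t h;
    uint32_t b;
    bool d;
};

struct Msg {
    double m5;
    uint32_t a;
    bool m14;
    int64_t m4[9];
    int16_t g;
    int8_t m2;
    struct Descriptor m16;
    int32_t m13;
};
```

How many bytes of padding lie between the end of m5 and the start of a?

0

Descriptor: @0: h [1B, align 1] → 1; +3 pad (align 4); @4: b [4B, align 4] → 8; @8: d [1B, align 1] → 9; +3 tail pad (align 4); size 12, align 4
@0: m5 [8B, align 8] → 8
@8: a [4B, align 4] → 12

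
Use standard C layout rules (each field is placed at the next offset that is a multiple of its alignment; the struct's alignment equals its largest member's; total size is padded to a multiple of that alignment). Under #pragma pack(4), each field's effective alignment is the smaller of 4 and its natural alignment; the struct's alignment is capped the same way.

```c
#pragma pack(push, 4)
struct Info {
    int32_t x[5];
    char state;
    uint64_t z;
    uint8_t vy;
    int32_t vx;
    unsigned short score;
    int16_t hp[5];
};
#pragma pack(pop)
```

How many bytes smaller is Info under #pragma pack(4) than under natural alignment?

natural layout:
  x at 0 (size 20, align 4) → ends 20
  state at 20 (size 1, align 1) → ends 21
  pad 3 to align 8 for z
  z at 24 (size 8, align 8) → ends 32
  vy at 32 (size 1, align 1) → ends 33
  pad 3 to align 4 for vx
  vx at 36 (size 4, align 4) → ends 40
  score at 40 (size 2, align 2) → ends 42
  hp at 42 (size 10, align 2) → ends 52
  tail pad 4 to reach multiple of 8
  total 56 bytes, alignment 8
packed(4) layout:
  x at 0 (size 20, align 4) → ends 20
  state at 20 (size 1, align 1) → ends 21
  pad 3 to align 4 for z
  z at 24 (size 8, align 4) → ends 32
  vy at 32 (size 1, align 1) → ends 33
  pad 3 to align 4 for vx
  vx at 36 (size 4, align 4) → ends 40
  score at 40 (size 2, align 2) → ends 42
  hp at 42 (size 10, align 2) → ends 52
  total 52 bytes, alignment 4
56 − 52 = 4

4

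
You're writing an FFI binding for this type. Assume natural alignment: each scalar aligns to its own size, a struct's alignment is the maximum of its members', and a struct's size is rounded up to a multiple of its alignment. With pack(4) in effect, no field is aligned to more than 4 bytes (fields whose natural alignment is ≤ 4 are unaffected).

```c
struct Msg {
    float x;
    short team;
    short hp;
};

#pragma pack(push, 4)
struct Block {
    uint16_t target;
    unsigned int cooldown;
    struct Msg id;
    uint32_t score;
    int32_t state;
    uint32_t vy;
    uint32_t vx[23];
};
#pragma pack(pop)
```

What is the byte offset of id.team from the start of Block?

12

Msg: x at 0 (size 4, align 4) → ends 4; team at 4 (size 2, align 2) → ends 6; hp at 6 (size 2, align 2) → ends 8; total 8 bytes, alignment 4
target at 0 (size 2, align 2) → ends 2
pad 2 to align 4 for cooldown
cooldown at 4 (size 4, align 4) → ends 8
id at 8 (size 8, align 4) → ends 16
within Msg: team at 4
8 + 4 = 12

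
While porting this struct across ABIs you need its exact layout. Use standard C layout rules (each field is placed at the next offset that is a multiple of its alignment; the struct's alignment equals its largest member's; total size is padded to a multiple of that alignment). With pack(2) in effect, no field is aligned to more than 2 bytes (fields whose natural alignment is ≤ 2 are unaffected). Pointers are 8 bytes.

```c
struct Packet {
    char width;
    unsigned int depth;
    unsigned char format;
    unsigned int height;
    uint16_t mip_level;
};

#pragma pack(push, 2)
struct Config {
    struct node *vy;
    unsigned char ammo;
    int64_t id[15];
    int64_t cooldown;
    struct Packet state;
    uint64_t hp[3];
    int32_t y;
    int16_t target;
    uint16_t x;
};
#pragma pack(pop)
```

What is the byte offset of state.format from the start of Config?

146

Packet: width at 0 (size 1, align 1) → ends 1; pad 3 to align 4 for depth; depth at 4 (size 4, align 4) → ends 8; format at 8 (size 1, align 1) → ends 9; pad 3 to align 4 for height; height at 12 (size 4, align 4) → ends 16; mip_level at 16 (size 2, align 2) → ends 18; tail pad 2 to reach multiple of 4; total 20 bytes, alignment 4
vy at 0 (size 8, align 2) → ends 8
ammo at 8 (size 1, align 1) → ends 9
pad 1 to align 2 for id
id at 10 (size 120, align 2) → ends 130
cooldown at 130 (size 8, align 2) → ends 138
state at 138 (size 20, align 2) → ends 158
within Packet: format at 8
138 + 8 = 146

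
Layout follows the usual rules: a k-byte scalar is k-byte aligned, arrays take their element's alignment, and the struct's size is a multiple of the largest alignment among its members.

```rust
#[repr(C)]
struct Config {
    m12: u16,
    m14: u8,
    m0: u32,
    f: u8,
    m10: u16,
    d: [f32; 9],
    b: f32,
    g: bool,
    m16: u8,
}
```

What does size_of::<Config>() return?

@0: m12 [2B, align 2] → 2
@2: m14 [1B, align 1] → 3
+1 pad (align 4)
@4: m0 [4B, align 4] → 8
@8: f [1B, align 1] → 9
+1 pad (align 2)
@10: m10 [2B, align 2] → 12
@12: d [36B, align 4] → 48
@48: b [4B, align 4] → 52
@52: g [1B, align 1] → 53
@53: m16 [1B, align 1] → 54
+2 tail pad (align 4)
size 56, align 4

56 bytes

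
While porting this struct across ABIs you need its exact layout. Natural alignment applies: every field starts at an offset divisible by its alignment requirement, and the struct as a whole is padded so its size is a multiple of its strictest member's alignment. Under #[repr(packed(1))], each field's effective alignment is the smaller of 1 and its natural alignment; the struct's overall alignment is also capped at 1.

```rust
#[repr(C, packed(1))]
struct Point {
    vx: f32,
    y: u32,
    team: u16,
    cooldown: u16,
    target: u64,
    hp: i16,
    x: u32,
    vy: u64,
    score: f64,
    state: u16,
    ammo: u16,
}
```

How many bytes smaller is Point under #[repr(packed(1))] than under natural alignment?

natural layout:
  @0: vx [4B, align 4] → 4
  @4: y [4B, align 4] → 8
  @8: team [2B, align 2] → 10
  @10: cooldown [2B, align 2] → 12
  +4 pad (align 8)
  @16: target [8B, align 8] → 24
  @24: hp [2B, align 2] → 26
  +2 pad (align 4)
  @28: x [4B, align 4] → 32
  @32: vy [8B, align 8] → 40
  @40: score [8B, align 8] → 48
  @48: state [2B, align 2] → 50
  @50: ammo [2B, align 2] → 52
  +4 tail pad (align 8)
  size 56, align 8
packed(1) layout:
  @0: vx [4B, align 1] → 4
  @4: y [4B, align 1] → 8
  @8: team [2B, align 1] → 10
  @10: cooldown [2B, align 1] → 12
  @12: target [8B, align 1] → 20
  @20: hp [2B, align 1] → 22
  @22: x [4B, align 1] → 26
  @26: vy [8B, align 1] → 34
  @34: score [8B, align 1] → 42
  @42: state [2B, align 1] → 44
  @44: ammo [2B, align 1] → 46
  size 46, align 1
56 − 46 = 10

10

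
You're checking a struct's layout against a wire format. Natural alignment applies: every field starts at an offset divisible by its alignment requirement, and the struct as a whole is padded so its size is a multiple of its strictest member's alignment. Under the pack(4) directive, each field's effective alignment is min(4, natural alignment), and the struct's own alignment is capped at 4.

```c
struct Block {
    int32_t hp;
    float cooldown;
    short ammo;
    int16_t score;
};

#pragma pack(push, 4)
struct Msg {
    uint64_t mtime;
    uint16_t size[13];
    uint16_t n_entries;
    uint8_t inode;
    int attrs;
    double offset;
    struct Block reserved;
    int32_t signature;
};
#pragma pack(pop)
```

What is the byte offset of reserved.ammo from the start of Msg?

Block: 0..4  hp  (4B, 4-aligned); 4..8  cooldown  (4B, 4-aligned); 8..10  ammo  (2B, 2-aligned); 10..12  score  (2B, 2-aligned); sizeof = 12, alignof = 4
0..8  mtime  (8B, 4-aligned)
8..34  size  (26B, 2-aligned)
34..36  n_entries  (2B, 2-aligned)
36..37  inode  (1B, 1-aligned)
37..40  -- padding (3B)
40..44  attrs  (4B, 4-aligned)
44..52  offset  (8B, 4-aligned)
52..64  reserved  (12B, 4-aligned)
within Block: ammo at 8
52 + 8 = 60

60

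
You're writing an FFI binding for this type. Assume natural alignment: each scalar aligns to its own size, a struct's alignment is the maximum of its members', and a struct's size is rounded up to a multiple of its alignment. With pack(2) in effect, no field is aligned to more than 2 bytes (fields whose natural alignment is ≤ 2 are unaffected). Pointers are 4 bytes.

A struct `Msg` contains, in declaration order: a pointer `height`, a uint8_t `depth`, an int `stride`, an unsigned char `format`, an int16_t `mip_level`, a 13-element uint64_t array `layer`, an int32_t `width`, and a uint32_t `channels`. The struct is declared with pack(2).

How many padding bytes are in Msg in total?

2

@0: height [4B, align 2] → 4
@4: depth [1B, align 1] → 5
+1 pad (align 2)
@6: stride [4B, align 2] → 10
@10: format [1B, align 1] → 11
+1 pad (align 2)
@12: mip_level [2B, align 2] → 14
@14: layer [104B, align 2] → 118
@118: width [4B, align 2] → 122
@122: channels [4B, align 2] → 126
size 126, align 2
data bytes 124, size 126 → padding 2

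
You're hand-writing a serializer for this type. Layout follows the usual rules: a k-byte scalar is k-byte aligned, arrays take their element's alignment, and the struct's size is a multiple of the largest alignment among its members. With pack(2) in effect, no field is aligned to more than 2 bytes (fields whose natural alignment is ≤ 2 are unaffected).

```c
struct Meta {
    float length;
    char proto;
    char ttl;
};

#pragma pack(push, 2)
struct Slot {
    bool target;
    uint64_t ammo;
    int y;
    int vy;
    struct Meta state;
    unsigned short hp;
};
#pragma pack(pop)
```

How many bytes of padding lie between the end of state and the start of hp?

0

Meta: @0: length [4B, align 4] → 4; @4: proto [1B, align 1] → 5; @5: ttl [1B, align 1] → 6; +2 tail pad (align 4); size 8, align 4
@0: target [1B, align 1] → 1
+1 pad (align 2)
@2: ammo [8B, align 2] → 10
@10: y [4B, align 2] → 14
@14: vy [4B, align 2] → 18
@18: state [8B, align 2] → 26
@26: hp [2B, align 2] → 28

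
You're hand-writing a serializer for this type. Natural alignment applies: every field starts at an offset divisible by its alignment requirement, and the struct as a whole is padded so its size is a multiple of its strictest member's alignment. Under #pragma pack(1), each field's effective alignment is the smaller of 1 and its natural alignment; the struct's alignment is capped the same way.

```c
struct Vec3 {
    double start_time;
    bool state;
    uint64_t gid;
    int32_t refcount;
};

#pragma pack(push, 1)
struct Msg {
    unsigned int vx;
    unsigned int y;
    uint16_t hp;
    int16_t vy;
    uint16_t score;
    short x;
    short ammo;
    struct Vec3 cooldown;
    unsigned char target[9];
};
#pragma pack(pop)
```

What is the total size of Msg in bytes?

59

Vec3: @0: start_time [8B, align 8] → 8; @8: state [1B, align 1] → 9; +7 pad (align 8); @16: gid [8B, align 8] → 24; @24: refcount [4B, align 4] → 28; +4 tail pad (align 8); size 32, align 8
@0: vx [4B, align 1] → 4
@4: y [4B, align 1] → 8
@8: hp [2B, align 1] → 10
@10: vy [2B, align 1] → 12
@12: score [2B, align 1] → 14
@14: x [2B, align 1] → 16
@16: ammo [2B, align 1] → 18
@18: cooldown [32B, align 1] → 50
@50: target [9B, align 1] → 59
size 59, align 1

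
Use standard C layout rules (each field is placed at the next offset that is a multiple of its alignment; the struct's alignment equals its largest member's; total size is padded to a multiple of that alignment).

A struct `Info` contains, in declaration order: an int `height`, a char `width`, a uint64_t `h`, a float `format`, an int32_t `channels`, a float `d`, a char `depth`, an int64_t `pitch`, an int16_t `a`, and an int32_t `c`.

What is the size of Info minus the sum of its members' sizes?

8

@0: height [4B, align 4] → 4
@4: width [1B, align 1] → 5
+3 pad (align 8)
@8: h [8B, align 8] → 16
@16: format [4B, align 4] → 20
@20: channels [4B, align 4] → 24
@24: d [4B, align 4] → 28
@28: depth [1B, align 1] → 29
+3 pad (align 8)
@32: pitch [8B, align 8] → 40
@40: a [2B, align 2] → 42
+2 pad (align 4)
@44: c [4B, align 4] → 48
size 48, align 8
data bytes 40, size 48 → padding 8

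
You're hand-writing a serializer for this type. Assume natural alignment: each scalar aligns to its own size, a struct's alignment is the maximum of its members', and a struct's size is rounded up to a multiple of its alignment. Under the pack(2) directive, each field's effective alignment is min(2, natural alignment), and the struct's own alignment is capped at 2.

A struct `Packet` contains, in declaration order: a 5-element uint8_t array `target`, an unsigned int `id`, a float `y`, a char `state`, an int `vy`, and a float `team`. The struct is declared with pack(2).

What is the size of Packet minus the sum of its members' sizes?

target at 0 (size 5, align 1) → ends 5
pad 1 to align 2 for id
id at 6 (size 4, align 2) → ends 10
y at 10 (size 4, align 2) → ends 14
state at 14 (size 1, align 1) → ends 15
pad 1 to align 2 for vy
vy at 16 (size 4, align 2) → ends 20
team at 20 (size 4, align 2) → ends 24
total 24 bytes, alignment 2
data bytes 22, size 24 → padding 2

2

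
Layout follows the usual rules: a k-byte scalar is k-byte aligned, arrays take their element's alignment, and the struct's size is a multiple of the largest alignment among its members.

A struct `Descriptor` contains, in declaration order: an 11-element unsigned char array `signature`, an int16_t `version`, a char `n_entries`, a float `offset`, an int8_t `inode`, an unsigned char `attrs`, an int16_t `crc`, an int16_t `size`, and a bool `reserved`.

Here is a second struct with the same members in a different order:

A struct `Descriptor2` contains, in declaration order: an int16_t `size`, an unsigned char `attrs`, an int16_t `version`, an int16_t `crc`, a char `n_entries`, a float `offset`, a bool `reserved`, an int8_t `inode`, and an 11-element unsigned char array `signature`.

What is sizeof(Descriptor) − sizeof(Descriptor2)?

-4

signature at 0 (size 11, align 1) → ends 11
pad 1 to align 2 for version
version at 12 (size 2, align 2) → ends 14
n_entries at 14 (size 1, align 1) → ends 15
pad 1 to align 4 for offset
offset at 16 (size 4, align 4) → ends 20
inode at 20 (size 1, align 1) → ends 21
attrs at 21 (size 1, align 1) → ends 22
crc at 22 (size 2, align 2) → ends 24
size at 24 (size 2, align 2) → ends 26
reserved at 26 (size 1, align 1) → ends 27
tail pad 1 to reach multiple of 4
total 28 bytes, alignment 4
— Descriptor2 —
size at 0 (size 2, align 2) → ends 2
attrs at 2 (size 1, align 1) → ends 3
pad 1 to align 2 for version
version at 4 (size 2, align 2) → ends 6
crc at 6 (size 2, align 2) → ends 8
n_entries at 8 (size 1, align 1) → ends 9
pad 3 to align 4 for offset
offset at 12 (size 4, align 4) → ends 16
reserved at 16 (size 1, align 1) → ends 17
inode at 17 (size 1, align 1) → ends 18
signature at 18 (size 11, align 1) → ends 29
tail pad 3 to reach multiple of 4
total 32 bytes, alignment 4
28 − 32 = -4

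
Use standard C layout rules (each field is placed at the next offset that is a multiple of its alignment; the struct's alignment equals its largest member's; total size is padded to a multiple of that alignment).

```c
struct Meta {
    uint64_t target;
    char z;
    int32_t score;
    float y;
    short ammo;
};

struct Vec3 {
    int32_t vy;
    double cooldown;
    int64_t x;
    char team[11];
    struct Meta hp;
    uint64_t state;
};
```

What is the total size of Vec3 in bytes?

72 bytes

Meta: @0: target [8B, align 8] → 8; @8: z [1B, align 1] → 9; +3 pad (align 4); @12: score [4B, align 4] → 16; @16: y [4B, align 4] → 20; @20: ammo [2B, align 2] → 22; +2 tail pad (align 8); size 24, align 8
@0: vy [4B, align 4] → 4
+4 pad (align 8)
@8: cooldown [8B, align 8] → 16
@16: x [8B, align 8] → 24
@24: team [11B, align 1] → 35
+5 pad (align 8)
@40: hp [24B, align 8] → 64
@64: state [8B, align 8] → 72
size 72, align 8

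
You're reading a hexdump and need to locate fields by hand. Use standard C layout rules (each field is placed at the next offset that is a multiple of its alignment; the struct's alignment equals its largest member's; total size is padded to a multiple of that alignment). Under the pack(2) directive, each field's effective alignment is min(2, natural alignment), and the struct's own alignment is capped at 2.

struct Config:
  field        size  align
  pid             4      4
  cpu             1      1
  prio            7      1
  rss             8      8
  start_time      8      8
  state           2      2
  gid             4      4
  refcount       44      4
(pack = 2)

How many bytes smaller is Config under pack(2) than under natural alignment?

natural layout:
  pid at 0 (size 4, align 4) → ends 4
  cpu at 4 (size 1, align 1) → ends 5
  prio at 5 (size 7, align 1) → ends 12
  pad 4 to align 8 for rss
  rss at 16 (size 8, align 8) → ends 24
  start_time at 24 (size 8, align 8) → ends 32
  state at 32 (size 2, align 2) → ends 34
  pad 2 to align 4 for gid
  gid at 36 (size 4, align 4) → ends 40
  refcount at 40 (size 44, align 4) → ends 84
  tail pad 4 to reach multiple of 8
  total 88 bytes, alignment 8
packed(2) layout:
  pid at 0 (size 4, align 2) → ends 4
  cpu at 4 (size 1, align 1) → ends 5
  prio at 5 (size 7, align 1) → ends 12
  rss at 12 (size 8, align 2) → ends 20
  start_time at 20 (size 8, align 2) → ends 28
  state at 28 (size 2, align 2) → ends 30
  gid at 30 (size 4, align 2) → ends 34
  refcount at 34 (size 44, align 2) → ends 78
  total 78 bytes, alignment 2
88 − 78 = 10

10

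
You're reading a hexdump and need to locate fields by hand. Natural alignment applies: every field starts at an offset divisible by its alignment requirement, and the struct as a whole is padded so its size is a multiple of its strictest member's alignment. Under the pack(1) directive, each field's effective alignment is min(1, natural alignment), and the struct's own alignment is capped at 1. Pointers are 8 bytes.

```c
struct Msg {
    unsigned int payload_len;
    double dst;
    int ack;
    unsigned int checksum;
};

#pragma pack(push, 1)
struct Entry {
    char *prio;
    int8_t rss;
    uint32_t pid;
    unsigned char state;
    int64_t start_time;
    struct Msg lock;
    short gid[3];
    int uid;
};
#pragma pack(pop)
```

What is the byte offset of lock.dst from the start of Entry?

30

Msg: 0..4  payload_len  (4B, 4-aligned); 4..8  -- padding (4B); 8..16  dst  (8B, 8-aligned); 16..20  ack  (4B, 4-aligned); 20..24  checksum  (4B, 4-aligned); sizeof = 24, alignof = 8
0..8  prio  (8B, 1-aligned)
8..9  rss  (1B, 1-aligned)
9..13  pid  (4B, 1-aligned)
13..14  state  (1B, 1-aligned)
14..22  start_time  (8B, 1-aligned)
22..46  lock  (24B, 1-aligned)
within Msg: dst at 8
22 + 8 = 30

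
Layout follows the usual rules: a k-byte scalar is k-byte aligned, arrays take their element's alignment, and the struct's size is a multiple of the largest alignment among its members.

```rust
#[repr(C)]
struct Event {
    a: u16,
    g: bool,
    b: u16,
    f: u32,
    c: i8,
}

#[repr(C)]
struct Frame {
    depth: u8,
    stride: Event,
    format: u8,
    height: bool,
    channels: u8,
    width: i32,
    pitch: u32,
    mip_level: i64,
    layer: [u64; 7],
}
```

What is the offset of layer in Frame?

Event: a at 0 (size 2, align 2) → ends 2; g at 2 (size 1, align 1) → ends 3; pad 1 to align 2 for b; b at 4 (size 2, align 2) → ends 6; pad 2 to align 4 for f; f at 8 (size 4, align 4) → ends 12; c at 12 (size 1, align 1) → ends 13; tail pad 3 to reach multiple of 4; total 16 bytes, alignment 4
depth at 0 (size 1, align 1) → ends 1
pad 3 to align 4 for stride
stride at 4 (size 16, align 4) → ends 20
format at 20 (size 1, align 1) → ends 21
height at 21 (size 1, align 1) → ends 22
channels at 22 (size 1, align 1) → ends 23
pad 1 to align 4 for width
width at 24 (size 4, align 4) → ends 28
pitch at 28 (size 4, align 4) → ends 32
mip_level at 32 (size 8, align 8) → ends 40
layer at 40 (size 56, align 8) → ends 96

40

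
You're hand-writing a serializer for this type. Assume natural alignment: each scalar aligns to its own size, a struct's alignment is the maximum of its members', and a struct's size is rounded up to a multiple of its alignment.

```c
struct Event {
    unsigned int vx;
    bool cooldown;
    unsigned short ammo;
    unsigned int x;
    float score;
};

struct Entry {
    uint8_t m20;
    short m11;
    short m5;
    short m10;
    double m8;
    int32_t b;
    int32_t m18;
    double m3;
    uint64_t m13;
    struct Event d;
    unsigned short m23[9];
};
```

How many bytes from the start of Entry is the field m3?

24

Event: 0..4  vx  (4B, 4-aligned); 4..5  cooldown  (1B, 1-aligned); 5..6  -- padding (1B); 6..8  ammo  (2B, 2-aligned); 8..12  x  (4B, 4-aligned); 12..16  score  (4B, 4-aligned); sizeof = 16, alignof = 4
0..1  m20  (1B, 1-aligned)
1..2  -- padding (1B)
2..4  m11  (2B, 2-aligned)
4..6  m5  (2B, 2-aligned)
6..8  m10  (2B, 2-aligned)
8..16  m8  (8B, 8-aligned)
16..20  b  (4B, 4-aligned)
20..24  m18  (4B, 4-aligned)
24..32  m3  (8B, 8-aligned)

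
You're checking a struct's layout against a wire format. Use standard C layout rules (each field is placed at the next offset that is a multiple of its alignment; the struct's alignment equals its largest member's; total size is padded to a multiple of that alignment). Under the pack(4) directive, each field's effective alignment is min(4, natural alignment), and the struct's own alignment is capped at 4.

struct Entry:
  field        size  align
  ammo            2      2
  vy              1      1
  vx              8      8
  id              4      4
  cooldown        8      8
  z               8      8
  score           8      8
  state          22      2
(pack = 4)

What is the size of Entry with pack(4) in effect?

64

0..2  ammo  (2B, 2-aligned)
2..3  vy  (1B, 1-aligned)
3..4  -- padding (1B)
4..12  vx  (8B, 4-aligned)
12..16  id  (4B, 4-aligned)
16..24  cooldown  (8B, 4-aligned)
24..32  z  (8B, 4-aligned)
32..40  score  (8B, 4-aligned)
40..62  state  (22B, 2-aligned)
62..64  -- tail padding (2B)
sizeof = 64, alignof = 4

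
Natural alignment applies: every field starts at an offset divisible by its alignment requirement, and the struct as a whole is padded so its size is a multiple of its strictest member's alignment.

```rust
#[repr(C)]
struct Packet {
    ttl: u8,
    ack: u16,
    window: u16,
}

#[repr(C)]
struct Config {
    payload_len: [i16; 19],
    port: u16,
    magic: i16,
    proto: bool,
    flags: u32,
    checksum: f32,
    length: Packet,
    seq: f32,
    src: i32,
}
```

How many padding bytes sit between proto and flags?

1

Packet: 0..1  ttl  (1B, 1-aligned); 1..2  -- padding (1B); 2..4  ack  (2B, 2-aligned); 4..6  window  (2B, 2-aligned); sizeof = 6, alignof = 2
0..38  payload_len  (38B, 2-aligned)
38..40  port  (2B, 2-aligned)
40..42  magic  (2B, 2-aligned)
42..43  proto  (1B, 1-aligned)
43..44  -- padding (1B)
44..48  flags  (4B, 4-aligned)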